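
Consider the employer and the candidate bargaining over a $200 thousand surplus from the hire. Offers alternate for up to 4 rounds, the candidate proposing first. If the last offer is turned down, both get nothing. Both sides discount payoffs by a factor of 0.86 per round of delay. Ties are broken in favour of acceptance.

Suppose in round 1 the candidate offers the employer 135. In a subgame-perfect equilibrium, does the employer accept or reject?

Round 4 (the employer proposes): rejection yields 0 for the candidate; the employer offers 0 and keeps 200.
Round 3 (the candidate proposes): the employer can get 200 next round, worth 0.86 × 200 = 172 now; the candidate offers that and keeps 28.
Round 2 (the employer proposes): the candidate can get 28 next round, worth 0.86 × 28 = 24.08 now, so the employer offers 24.08, keeping 175.92.
So by rejecting in round 1, the employer gets 175.92 next round, worth 0.86 × 175.92 = 151.2912 now.
Offer 135 < 151.2912, so the employer rejects.

Reject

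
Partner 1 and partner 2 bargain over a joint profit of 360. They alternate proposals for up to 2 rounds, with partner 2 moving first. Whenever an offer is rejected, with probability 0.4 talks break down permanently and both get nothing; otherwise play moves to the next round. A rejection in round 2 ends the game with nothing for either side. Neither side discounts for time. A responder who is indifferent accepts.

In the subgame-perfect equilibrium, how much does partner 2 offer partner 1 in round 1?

Round 2 (partner 1 proposes): rejection yields 0 for partner 2; partner 1 offers 0 and keeps 360.
Round 1 (partner 2 proposes): rejecting gives partner 1 an expected 0.6 × 360 = 216. Partner 2 offers 216 and keeps 360 − 216 = 144.

216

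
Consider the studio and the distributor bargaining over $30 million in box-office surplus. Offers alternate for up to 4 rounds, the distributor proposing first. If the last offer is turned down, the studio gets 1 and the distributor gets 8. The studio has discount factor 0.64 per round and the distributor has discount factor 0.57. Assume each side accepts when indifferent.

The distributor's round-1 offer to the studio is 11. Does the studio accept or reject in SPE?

Reject

Round 4 (the studio proposes): the distributor gets 8 if talks fail, so the studio offers 8 and keeps 22.
Round 3 (the distributor proposes): the studio can get 22 next round, worth 0.64 × 22 = 14.08 now; the distributor offers that and keeps 15.92.
Round 2 (the studio proposes): the distributor can get 15.92 next round, worth 0.57 × 15.92 = 9.0744 now. The studio offers 9.0744 and keeps 30 − 9.0744 = 20.9256.
So by rejecting in round 1, the studio gets 20.9256 next round, worth 0.64 × 20.9256 = 13.392384 now.
Offer 11 < 13.392384, so the studio rejects.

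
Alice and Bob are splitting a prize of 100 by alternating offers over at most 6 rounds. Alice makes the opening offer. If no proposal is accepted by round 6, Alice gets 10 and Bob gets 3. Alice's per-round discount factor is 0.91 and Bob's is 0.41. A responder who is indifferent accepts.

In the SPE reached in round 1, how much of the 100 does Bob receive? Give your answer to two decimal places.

10.20

Work backward from the last round.
Round 6 (Bob proposes): Alice gets 10 if talks fail, so Bob offers 10 and keeps 90.
Round 5 (Alice proposes): Bob can get 90 next round, worth 0.41 × 90 = 36.9 now, so Alice offers 36.9, keeping 63.1.
Round 4 (Bob proposes): Alice can get 63.1 next round, worth 0.91 × 63.1 = 57.421 now. Bob offers 57.421 and keeps 100 − 57.421 = 42.579.
Round 3 (Alice proposes): Bob can get 42.579 next round, worth 0.41 × 42.579 = 17.45739 now; Alice offers that and keeps 82.54261.
Round 2 (Bob proposes): Alice can get 82.54261 next round, worth 0.91 × 82.54261 = 75.1137751 now. Bob offers 75.1137751 and keeps 100 − 75.1137751 = 24.8862249.
Round 1 (Alice proposes): Bob can get 24.8862249 next round, worth 0.41 × 24.8862249 = 10.203352209 now, so Alice offers 10.203352209, keeping 89.796647791.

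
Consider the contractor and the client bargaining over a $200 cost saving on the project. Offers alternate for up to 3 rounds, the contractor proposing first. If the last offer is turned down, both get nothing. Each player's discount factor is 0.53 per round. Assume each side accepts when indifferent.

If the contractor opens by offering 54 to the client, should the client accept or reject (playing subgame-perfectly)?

Accept

Round 3 (the contractor proposes): rejection yields 0 for the client; the contractor offers 0 and keeps 200.
Round 2 (the client proposes): the contractor can get 200 next round, worth 0.53 × 200 = 106 now, so the client offers 106, keeping 94.
So by rejecting in round 1, the client gets 94 next round, worth 0.53 × 94 = 49.82 now.
Offer 54 ≥ 49.82, so the client accepts.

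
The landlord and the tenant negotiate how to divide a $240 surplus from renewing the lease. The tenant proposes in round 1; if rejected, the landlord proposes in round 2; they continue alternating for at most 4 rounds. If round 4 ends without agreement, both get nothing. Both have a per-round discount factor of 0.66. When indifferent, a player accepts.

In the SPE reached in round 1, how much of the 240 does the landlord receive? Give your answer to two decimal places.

122.86

Solve by backward induction from round 4.
Round 4 (the landlord proposes): rejection yields 0 for the tenant; the landlord offers 0 and keeps 240.
Round 3 (the tenant proposes): the landlord can get 240 next round, worth 0.66 × 240 = 158.4 now; the tenant offers that and keeps 81.6.
Round 2 (the landlord proposes): the tenant can get 81.6 next round, worth 0.66 × 81.6 = 53.856 now; the landlord offers that and keeps 186.144.
Round 1 (the tenant proposes): the landlord can get 186.144 next round, worth 0.66 × 186.144 = 122.85504 now; the tenant offers that and keeps 117.14496.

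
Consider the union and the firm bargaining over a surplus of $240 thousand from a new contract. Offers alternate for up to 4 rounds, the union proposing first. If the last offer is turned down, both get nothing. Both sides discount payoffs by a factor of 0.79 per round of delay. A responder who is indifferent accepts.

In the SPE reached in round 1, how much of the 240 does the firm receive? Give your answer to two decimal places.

Round 4 (the firm proposes): rejection yields 0 for the union; the firm offers 0 and keeps 240.
Round 3 (the union proposes): the firm can get 240 next round, worth 0.79 × 240 = 189.6 now; the union offers that and keeps 50.4.
Round 2 (the firm proposes): the union can get 50.4 next round, worth 0.79 × 50.4 = 39.816 now. The firm offers 39.816 and keeps 240 − 39.816 = 200.184.
Round 1 (the union proposes): the firm can get 200.184 next round, worth 0.79 × 200.184 = 158.14536 now, so the union offers 158.14536, keeping 81.85464.

158.15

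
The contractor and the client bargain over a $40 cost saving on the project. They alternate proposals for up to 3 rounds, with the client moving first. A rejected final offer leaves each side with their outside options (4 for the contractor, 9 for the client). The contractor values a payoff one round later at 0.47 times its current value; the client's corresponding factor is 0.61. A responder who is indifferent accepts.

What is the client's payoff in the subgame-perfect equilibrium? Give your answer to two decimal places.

Round 3 (the client proposes): the contractor gets 4 if talks fail, so the client offers 4 and keeps 36.
Round 2 (the contractor proposes): the client can get 36 next round, worth 0.61 × 36 = 21.96 now. The contractor offers 21.96 and keeps 40 − 21.96 = 18.04.
Round 1 (the client proposes): the contractor can get 18.04 next round, worth 0.47 × 18.04 = 8.4788 now; the client offers that and keeps 31.5212.

31.52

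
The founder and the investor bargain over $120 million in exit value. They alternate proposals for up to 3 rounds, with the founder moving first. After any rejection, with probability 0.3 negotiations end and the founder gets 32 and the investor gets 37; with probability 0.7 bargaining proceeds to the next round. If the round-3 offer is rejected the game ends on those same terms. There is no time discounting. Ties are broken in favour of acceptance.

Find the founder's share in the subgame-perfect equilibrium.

72.29

Round 3 (the founder proposes): the investor gets 37 if talks fail, so the founder offers 37 and keeps 83.
Round 2 (the investor proposes): rejecting gives the founder an expected 0.7 × 83 + 0.3 × 32 = 67.7. The investor offers 67.7 and keeps 120 − 67.7 = 52.3.
Round 1 (the founder proposes): rejecting gives the investor an expected 0.7 × 52.3 + 0.3 × 37 = 47.71, so the founder offers 47.71, keeping 72.29.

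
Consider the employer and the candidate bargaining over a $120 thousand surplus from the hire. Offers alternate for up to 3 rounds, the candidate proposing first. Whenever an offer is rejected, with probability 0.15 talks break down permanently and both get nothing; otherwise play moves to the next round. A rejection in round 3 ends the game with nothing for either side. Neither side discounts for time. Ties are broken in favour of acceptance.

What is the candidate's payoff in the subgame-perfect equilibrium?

Round 3 (the candidate proposes): the employer will accept anything ≥ 0, so the candidate offers 0 and keeps 120.
Round 2 (the employer proposes): rejecting gives the candidate an expected 0.85 × 120 = 102, so the employer offers 102, keeping 18.
Round 1 (the candidate proposes): rejecting gives the employer an expected 0.85 × 18 = 15.3; the candidate offers that and keeps 104.7.

104.7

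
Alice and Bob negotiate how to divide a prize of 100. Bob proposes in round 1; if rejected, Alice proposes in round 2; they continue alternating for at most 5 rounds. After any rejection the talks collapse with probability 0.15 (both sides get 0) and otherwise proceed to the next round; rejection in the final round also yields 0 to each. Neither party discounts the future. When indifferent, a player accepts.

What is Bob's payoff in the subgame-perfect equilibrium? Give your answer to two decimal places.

78.04

Round 5 (Bob proposes): rejection yields 0 for Alice; Bob offers 0 and keeps 100.
Round 4 (Alice proposes): rejecting gives Bob an expected 0.85 × 100 = 85. Alice offers 85 and keeps 100 − 85 = 15.
Round 3 (Bob proposes): rejecting gives Alice an expected 0.85 × 15 = 12.75, so Bob offers 12.75, keeping 87.25.
Round 2 (Alice proposes): rejecting gives Bob an expected 0.85 × 87.25 = 74.1625. Alice offers 74.1625 and keeps 100 − 74.1625 = 25.8375.
Round 1 (Bob proposes): rejecting gives Alice an expected 0.85 × 25.8375 = 21.961875, so Bob offers 21.961875, keeping 78.038125.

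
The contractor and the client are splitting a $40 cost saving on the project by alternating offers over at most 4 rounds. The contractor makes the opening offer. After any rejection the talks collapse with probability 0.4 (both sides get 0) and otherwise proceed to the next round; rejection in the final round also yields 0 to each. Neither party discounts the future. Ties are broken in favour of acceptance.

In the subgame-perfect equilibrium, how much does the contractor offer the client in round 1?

18.24

Round 4 (the client proposes): the contractor will accept anything ≥ 0, so the client offers 0 and keeps 40.
Round 3 (the contractor proposes): rejecting gives the client an expected 0.6 × 40 = 24, so the contractor offers 24, keeping 16.
Round 2 (the client proposes): rejecting gives the contractor an expected 0.6 × 16 = 9.6. The client offers 9.6 and keeps 40 − 9.6 = 30.4.
Round 1 (the contractor proposes): rejecting gives the client an expected 0.6 × 30.4 = 18.24. The contractor offers 18.24 and keeps 40 − 18.24 = 21.76.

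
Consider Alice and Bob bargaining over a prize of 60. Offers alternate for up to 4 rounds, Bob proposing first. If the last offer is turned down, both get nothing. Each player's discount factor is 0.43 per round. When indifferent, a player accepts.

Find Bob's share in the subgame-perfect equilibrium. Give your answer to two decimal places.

40.52

Round 4 (Alice proposes): Bob will accept anything ≥ 0, so Alice offers 0 and keeps 60.
Round 3 (Bob proposes): Alice can get 60 next round, worth 0.43 × 60 = 25.8 now, so Bob offers 25.8, keeping 34.2.
Round 2 (Alice proposes): Bob can get 34.2 next round, worth 0.43 × 34.2 = 14.706 now, so Alice offers 14.706, keeping 45.294.
Round 1 (Bob proposes): Alice can get 45.294 next round, worth 0.43 × 45.294 = 19.47642 now. Bob offers 19.47642 and keeps 60 − 19.47642 = 40.52358.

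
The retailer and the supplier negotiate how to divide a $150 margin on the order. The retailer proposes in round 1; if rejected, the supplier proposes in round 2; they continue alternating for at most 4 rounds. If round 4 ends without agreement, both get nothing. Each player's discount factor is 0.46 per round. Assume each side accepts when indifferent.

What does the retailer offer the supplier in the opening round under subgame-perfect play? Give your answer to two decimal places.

Round 4 (the supplier proposes): rejection yields 0 for the retailer; the supplier offers 0 and keeps 150.
Round 3 (the retailer proposes): the supplier can get 150 next round, worth 0.46 × 150 = 69 now. The retailer offers 69 and keeps 150 − 69 = 81.
Round 2 (the supplier proposes): the retailer can get 81 next round, worth 0.46 × 81 = 37.26 now, so the supplier offers 37.26, keeping 112.74.
Round 1 (the retailer proposes): the supplier can get 112.74 next round, worth 0.46 × 112.74 = 51.8604 now; the retailer offers that and keeps 98.1396.

51.86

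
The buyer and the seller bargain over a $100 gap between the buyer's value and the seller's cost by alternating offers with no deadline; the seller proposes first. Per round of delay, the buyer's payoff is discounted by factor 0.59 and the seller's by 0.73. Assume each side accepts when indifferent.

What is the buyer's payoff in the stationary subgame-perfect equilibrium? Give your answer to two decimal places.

27.98

When the seller proposes, the buyer accepts any offer worth at least 0.59 times what the buyer would get by proposing next round; and vice versa.
This gives x = 100 − 0.59y and y = 100 − 0.73x, where x and y are each side's share when it proposes.
Hence (1 − 0.59·0.73)x = 100(1 − 0.59), i.e. 0.5693·x = 41.
x ≈ 72.0183; the buyer's share is 100 − x ≈ 27.9817.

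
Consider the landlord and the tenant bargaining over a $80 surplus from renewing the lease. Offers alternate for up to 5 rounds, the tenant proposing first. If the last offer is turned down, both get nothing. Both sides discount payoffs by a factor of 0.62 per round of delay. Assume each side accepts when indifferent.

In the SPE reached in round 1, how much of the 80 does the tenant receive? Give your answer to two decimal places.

53.91

Round 5 (the tenant proposes): rejection yields 0 for the landlord; the tenant offers 0 and keeps 80.
Round 4 (the landlord proposes): the tenant can get 80 next round, worth 0.62 × 80 = 49.6 now; the landlord offers that and keeps 30.4.
Round 3 (the tenant proposes): the landlord can get 30.4 next round, worth 0.62 × 30.4 = 18.848 now; the tenant offers that and keeps 61.152.
Round 2 (the landlord proposes): the tenant can get 61.152 next round, worth 0.62 × 61.152 = 37.91424 now; the landlord offers that and keeps 42.08576.
Round 1 (the tenant proposes): the landlord can get 42.08576 next round, worth 0.62 × 42.08576 = 26.0931712 now; the tenant offers that and keeps 53.9068288.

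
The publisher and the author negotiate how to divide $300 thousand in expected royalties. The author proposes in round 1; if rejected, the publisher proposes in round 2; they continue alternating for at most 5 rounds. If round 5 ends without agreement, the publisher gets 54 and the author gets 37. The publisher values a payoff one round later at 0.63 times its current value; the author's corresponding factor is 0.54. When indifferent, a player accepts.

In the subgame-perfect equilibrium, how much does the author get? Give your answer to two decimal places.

177.23

Work backward from the last round.
Round 5 (the author proposes): the publisher gets 54 if talks fail, so the author offers 54 and keeps 246.
Round 4 (the publisher proposes): the author can get 246 next round, worth 0.54 × 246 = 132.84 now, so the publisher offers 132.84, keeping 167.16.
Round 3 (the author proposes): the publisher can get 167.16 next round, worth 0.63 × 167.16 = 105.3108 now, so the author offers 105.3108, keeping 194.6892.
Round 2 (the publisher proposes): the author can get 194.6892 next round, worth 0.54 × 194.6892 = 105.132168 now. The publisher offers 105.132168 and keeps 300 − 105.132168 = 194.867832.
Round 1 (the author proposes): the publisher can get 194.867832 next round, worth 0.63 × 194.867832 = 122.76673416 now, so the author offers 122.76673416, keeping 177.23326584.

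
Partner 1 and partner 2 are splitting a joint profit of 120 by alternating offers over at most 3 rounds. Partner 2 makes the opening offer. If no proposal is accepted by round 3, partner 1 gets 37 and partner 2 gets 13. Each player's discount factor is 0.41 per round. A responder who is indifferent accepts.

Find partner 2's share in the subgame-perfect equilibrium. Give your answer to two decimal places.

Work backward from the last round.
Round 3 (partner 2 proposes): partner 1 gets 37 if talks fail, so partner 2 offers 37 and keeps 83.
Round 2 (partner 1 proposes): partner 2 can get 83 next round, worth 0.41 × 83 = 34.03 now. Partner 1 offers 34.03 and keeps 120 − 34.03 = 85.97.
Round 1 (partner 2 proposes): partner 1 can get 85.97 next round, worth 0.41 × 85.97 = 35.2477 now, so partner 2 offers 35.2477, keeping 84.7523.

84.75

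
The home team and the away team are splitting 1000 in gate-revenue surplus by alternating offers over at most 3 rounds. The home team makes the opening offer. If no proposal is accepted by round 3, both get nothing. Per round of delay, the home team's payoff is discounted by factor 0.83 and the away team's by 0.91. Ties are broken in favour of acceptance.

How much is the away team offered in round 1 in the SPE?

154.7

Round 3 (the home team proposes): rejection yields 0 for the away team; the home team offers 0 and keeps 1000.
Round 2 (the away team proposes): the home team can get 1000 next round, worth 0.83 × 1000 = 830 now; the away team offers that and keeps 170.
Round 1 (the home team proposes): the away team can get 170 next round, worth 0.91 × 170 = 154.7 now; the home team offers that and keeps 845.3.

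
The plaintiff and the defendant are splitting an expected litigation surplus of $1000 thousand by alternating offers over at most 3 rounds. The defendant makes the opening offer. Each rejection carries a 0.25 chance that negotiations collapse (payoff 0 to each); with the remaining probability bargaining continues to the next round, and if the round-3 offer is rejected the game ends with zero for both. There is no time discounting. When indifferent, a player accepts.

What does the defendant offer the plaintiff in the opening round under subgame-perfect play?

By backward induction:
Round 3 (the defendant proposes): the plaintiff will accept anything ≥ 0, so the defendant offers 0 and keeps 1000.
Round 2 (the plaintiff proposes): rejecting gives the defendant an expected 0.75 × 1000 = 750; the plaintiff offers that and keeps 250.
Round 1 (the defendant proposes): rejecting gives the plaintiff an expected 0.75 × 250 = 187.5; the defendant offers that and keeps 812.5.

187.5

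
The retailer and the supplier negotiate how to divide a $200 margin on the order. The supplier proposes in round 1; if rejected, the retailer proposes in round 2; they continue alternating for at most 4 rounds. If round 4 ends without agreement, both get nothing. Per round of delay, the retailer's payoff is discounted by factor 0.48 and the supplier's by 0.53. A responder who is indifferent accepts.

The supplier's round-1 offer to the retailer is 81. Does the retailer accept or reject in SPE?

Round 4 (the retailer proposes): rejection yields 0 for the supplier; the retailer offers 0 and keeps 200.
Round 3 (the supplier proposes): the retailer can get 200 next round, worth 0.48 × 200 = 96 now, so the supplier offers 96, keeping 104.
Round 2 (the retailer proposes): the supplier can get 104 next round, worth 0.53 × 104 = 55.12 now. The retailer offers 55.12 and keeps 200 − 55.12 = 144.88.
So by rejecting in round 1, the retailer gets 144.88 next round, worth 0.48 × 144.88 = 69.5424 now.
Offer 81 ≥ 69.5424, so the retailer accepts.

Accept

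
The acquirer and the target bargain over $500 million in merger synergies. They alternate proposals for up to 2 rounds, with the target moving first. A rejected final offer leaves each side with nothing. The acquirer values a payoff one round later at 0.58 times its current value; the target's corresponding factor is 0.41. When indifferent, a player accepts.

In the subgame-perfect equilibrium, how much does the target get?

210

By backward induction:
Round 2 (the acquirer proposes): rejection yields 0 for the target; the acquirer offers 0 and keeps 500.
Round 1 (the target proposes): the acquirer can get 500 next round, worth 0.58 × 500 = 290 now, so the target offers 290, keeping 210.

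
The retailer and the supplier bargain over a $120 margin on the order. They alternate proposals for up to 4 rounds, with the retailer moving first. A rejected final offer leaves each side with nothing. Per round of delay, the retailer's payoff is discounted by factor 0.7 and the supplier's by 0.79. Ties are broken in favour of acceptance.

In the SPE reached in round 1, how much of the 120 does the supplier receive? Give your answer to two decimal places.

Work backward from the last round.
Round 4 (the supplier proposes): rejection yields 0 for the retailer; the supplier offers 0 and keeps 120.
Round 3 (the retailer proposes): the supplier can get 120 next round, worth 0.79 × 120 = 94.8 now; the retailer offers that and keeps 25.2.
Round 2 (the supplier proposes): the retailer can get 25.2 next round, worth 0.7 × 25.2 = 17.64 now; the supplier offers that and keeps 102.36.
Round 1 (the retailer proposes): the supplier can get 102.36 next round, worth 0.79 × 102.36 = 80.8644 now; the retailer offers that and keeps 39.1356.

80.86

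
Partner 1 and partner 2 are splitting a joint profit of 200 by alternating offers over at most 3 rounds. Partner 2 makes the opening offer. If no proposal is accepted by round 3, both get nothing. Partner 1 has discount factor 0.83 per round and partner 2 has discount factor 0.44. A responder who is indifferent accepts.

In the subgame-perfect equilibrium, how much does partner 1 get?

Solve by backward induction from round 3.
Round 3 (partner 2 proposes): rejection yields 0 for partner 1; partner 2 offers 0 and keeps 200.
Round 2 (partner 1 proposes): partner 2 can get 200 next round, worth 0.44 × 200 = 88 now, so partner 1 offers 88, keeping 112.
Round 1 (partner 2 proposes): partner 1 can get 112 next round, worth 0.83 × 112 = 92.96 now. Partner 2 offers 92.96 and keeps 200 − 92.96 = 107.04.

92.96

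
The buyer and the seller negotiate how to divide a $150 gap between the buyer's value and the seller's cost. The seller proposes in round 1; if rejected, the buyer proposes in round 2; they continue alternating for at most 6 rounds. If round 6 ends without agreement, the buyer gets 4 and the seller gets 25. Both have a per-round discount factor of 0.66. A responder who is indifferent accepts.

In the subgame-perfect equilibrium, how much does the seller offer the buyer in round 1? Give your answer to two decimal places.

63.98

Solve by backward induction from round 6.
Round 6 (the buyer proposes): the seller gets 25 if talks fail, so the buyer offers 25 and keeps 125.
Round 5 (the seller proposes): the buyer can get 125 next round, worth 0.66 × 125 = 82.5 now. The seller offers 82.5 and keeps 150 − 82.5 = 67.5.
Round 4 (the buyer proposes): the seller can get 67.5 next round, worth 0.66 × 67.5 = 44.55 now; the buyer offers that and keeps 105.45.
Round 3 (the seller proposes): the buyer can get 105.45 next round, worth 0.66 × 105.45 = 69.597 now; the seller offers that and keeps 80.403.
Round 2 (the buyer proposes): the seller can get 80.403 next round, worth 0.66 × 80.403 = 53.06598 now. The buyer offers 53.06598 and keeps 150 − 53.06598 = 96.93402.
Round 1 (the seller proposes): the buyer can get 96.93402 next round, worth 0.66 × 96.93402 = 63.9764532 now; the seller offers that and keeps 86.0235468.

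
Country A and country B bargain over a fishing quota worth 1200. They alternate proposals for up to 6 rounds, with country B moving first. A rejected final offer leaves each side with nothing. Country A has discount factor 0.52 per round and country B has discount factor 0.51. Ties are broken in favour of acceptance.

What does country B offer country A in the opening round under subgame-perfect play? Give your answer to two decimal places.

430.73

Round 6 (country A proposes): country B will accept anything ≥ 0, so country A offers 0 and keeps 1200.
Round 5 (country B proposes): country A can get 1200 next round, worth 0.52 × 1200 = 624 now, so country B offers 624, keeping 576.
Round 4 (country A proposes): country B can get 576 next round, worth 0.51 × 576 = 293.76 now. Country A offers 293.76 and keeps 1200 − 293.76 = 906.24.
Round 3 (country B proposes): country A can get 906.24 next round, worth 0.52 × 906.24 = 471.2448 now. Country B offers 471.2448 and keeps 1200 − 471.2448 = 728.7552.
Round 2 (country A proposes): country B can get 728.7552 next round, worth 0.51 × 728.7552 = 371.665152 now; country A offers that and keeps 828.334848.
Round 1 (country B proposes): country A can get 828.334848 next round, worth 0.52 × 828.334848 = 430.73412096 now; country B offers that and keeps 769.26587904.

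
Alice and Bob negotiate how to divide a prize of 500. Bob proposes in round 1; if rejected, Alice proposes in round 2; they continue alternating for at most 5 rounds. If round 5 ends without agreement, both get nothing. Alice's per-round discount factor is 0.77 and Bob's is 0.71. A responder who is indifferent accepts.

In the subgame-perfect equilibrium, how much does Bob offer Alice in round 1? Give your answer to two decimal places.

172.69

By backward induction:
Round 5 (Bob proposes): Alice will accept anything ≥ 0, so Bob offers 0 and keeps 500.
Round 4 (Alice proposes): Bob can get 500 next round, worth 0.71 × 500 = 355 now, so Alice offers 355, keeping 145.
Round 3 (Bob proposes): Alice can get 145 next round, worth 0.77 × 145 = 111.65 now; Bob offers that and keeps 388.35.
Round 2 (Alice proposes): Bob can get 388.35 next round, worth 0.71 × 388.35 = 275.7285 now; Alice offers that and keeps 224.2715.
Round 1 (Bob proposes): Alice can get 224.2715 next round, worth 0.77 × 224.2715 = 172.689055 now. Bob offers 172.689055 and keeps 500 − 172.689055 = 327.310945.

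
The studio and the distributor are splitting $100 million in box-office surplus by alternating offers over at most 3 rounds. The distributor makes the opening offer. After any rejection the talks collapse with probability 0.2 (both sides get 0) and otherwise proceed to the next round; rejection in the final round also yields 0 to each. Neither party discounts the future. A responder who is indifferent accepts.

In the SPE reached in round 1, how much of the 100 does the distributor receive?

Round 3 (the distributor proposes): the studio will accept anything ≥ 0, so the distributor offers 0 and keeps 100.
Round 2 (the studio proposes): rejecting gives the distributor an expected 0.8 × 100 = 80; the studio offers that and keeps 20.
Round 1 (the distributor proposes): rejecting gives the studio an expected 0.8 × 20 = 16. The distributor offers 16 and keeps 100 − 16 = 84.

84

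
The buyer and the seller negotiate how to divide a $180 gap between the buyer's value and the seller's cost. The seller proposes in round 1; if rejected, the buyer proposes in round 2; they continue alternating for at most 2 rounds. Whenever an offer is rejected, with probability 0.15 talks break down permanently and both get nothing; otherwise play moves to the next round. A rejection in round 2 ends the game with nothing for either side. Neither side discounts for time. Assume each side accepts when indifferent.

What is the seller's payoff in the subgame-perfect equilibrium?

27

Round 2 (the buyer proposes): rejection yields 0 for the seller; the buyer offers 0 and keeps 180.
Round 1 (the seller proposes): rejecting gives the buyer an expected 0.85 × 180 = 153. The seller offers 153 and keeps 180 − 153 = 27.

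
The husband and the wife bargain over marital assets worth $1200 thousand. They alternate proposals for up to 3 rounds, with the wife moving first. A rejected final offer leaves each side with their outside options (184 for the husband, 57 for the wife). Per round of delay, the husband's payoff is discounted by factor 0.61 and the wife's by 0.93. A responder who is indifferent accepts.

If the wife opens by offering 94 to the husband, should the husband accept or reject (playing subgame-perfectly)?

Work out the husband's continuation value if the offer is rejected.
Round 3 (the wife proposes): the husband gets 184 if talks fail, so the wife offers 184 and keeps 1016.
Round 2 (the husband proposes): the wife can get 1016 next round, worth 0.93 × 1016 = 944.88 now. The husband offers 944.88 and keeps 1200 − 944.88 = 255.12.
So by rejecting in round 1, the husband gets 255.12 next round, worth 0.61 × 255.12 = 155.6232 now.
Offer 94 < 155.6232, so the husband rejects.

Reject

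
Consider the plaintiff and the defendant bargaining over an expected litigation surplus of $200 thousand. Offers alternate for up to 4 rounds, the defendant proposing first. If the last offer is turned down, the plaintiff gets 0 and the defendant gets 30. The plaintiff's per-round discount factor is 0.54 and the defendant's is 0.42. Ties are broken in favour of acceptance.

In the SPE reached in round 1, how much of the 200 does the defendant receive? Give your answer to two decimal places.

116.54

Solve by backward induction from round 4.
Round 4 (the plaintiff proposes): the defendant gets 30 if talks fail, so the plaintiff offers 30 and keeps 170.
Round 3 (the defendant proposes): the plaintiff can get 170 next round, worth 0.54 × 170 = 91.8 now; the defendant offers that and keeps 108.2.
Round 2 (the plaintiff proposes): the defendant can get 108.2 next round, worth 0.42 × 108.2 = 45.444 now, so the plaintiff offers 45.444, keeping 154.556.
Round 1 (the defendant proposes): the plaintiff can get 154.556 next round, worth 0.54 × 154.556 = 83.46024 now; the defendant offers that and keeps 116.53976.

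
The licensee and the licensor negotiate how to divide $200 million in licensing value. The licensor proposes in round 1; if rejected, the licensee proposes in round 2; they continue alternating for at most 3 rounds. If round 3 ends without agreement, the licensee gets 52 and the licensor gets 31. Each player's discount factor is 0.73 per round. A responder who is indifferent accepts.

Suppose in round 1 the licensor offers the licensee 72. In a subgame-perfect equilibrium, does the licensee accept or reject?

Work out the licensee's continuation value if the offer is rejected.
Round 3 (the licensor proposes): the licensee gets 52 if talks fail, so the licensor offers 52 and keeps 148.
Round 2 (the licensee proposes): the licensor can get 148 next round, worth 0.73 × 148 = 108.04 now, so the licensee offers 108.04, keeping 91.96.
So by rejecting in round 1, the licensee gets 91.96 next round, worth 0.73 × 91.96 = 67.1308 now.
Offer 72 ≥ 67.1308, so the licensee accepts.

Accept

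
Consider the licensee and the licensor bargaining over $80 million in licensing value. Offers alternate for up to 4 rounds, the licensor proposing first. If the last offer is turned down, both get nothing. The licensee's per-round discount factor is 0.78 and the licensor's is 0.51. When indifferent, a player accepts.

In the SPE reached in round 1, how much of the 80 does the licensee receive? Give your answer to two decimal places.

55.40

Round 4 (the licensee proposes): rejection yields 0 for the licensor; the licensee offers 0 and keeps 80.
Round 3 (the licensor proposes): the licensee can get 80 next round, worth 0.78 × 80 = 62.4 now; the licensor offers that and keeps 17.6.
Round 2 (the licensee proposes): the licensor can get 17.6 next round, worth 0.51 × 17.6 = 8.976 now, so the licensee offers 8.976, keeping 71.024.
Round 1 (the licensor proposes): the licensee can get 71.024 next round, worth 0.78 × 71.024 = 55.39872 now, so the licensor offers 55.39872, keeping 24.60128.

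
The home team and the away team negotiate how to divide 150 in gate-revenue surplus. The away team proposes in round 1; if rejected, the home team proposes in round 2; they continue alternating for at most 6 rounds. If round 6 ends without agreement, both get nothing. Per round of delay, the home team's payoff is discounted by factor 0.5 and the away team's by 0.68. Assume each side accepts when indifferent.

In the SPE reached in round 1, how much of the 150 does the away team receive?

109.17

Round 6 (the home team proposes): rejection yields 0 for the away team; the home team offers 0 and keeps 150.
Round 5 (the away team proposes): the home team can get 150 next round, worth 0.5 × 150 = 75 now, so the away team offers 75, keeping 75.
Round 4 (the home team proposes): the away team can get 75 next round, worth 0.68 × 75 = 51 now; the home team offers that and keeps 99.
Round 3 (the away team proposes): the home team can get 99 next round, worth 0.5 × 99 = 49.5 now; the away team offers that and keeps 100.5.
Round 2 (the home team proposes): the away team can get 100.5 next round, worth 0.68 × 100.5 = 68.34 now; the home team offers that and keeps 81.66.
Round 1 (the away team proposes): the home team can get 81.66 next round, worth 0.5 × 81.66 = 40.83 now, so the away team offers 40.83, keeping 109.17.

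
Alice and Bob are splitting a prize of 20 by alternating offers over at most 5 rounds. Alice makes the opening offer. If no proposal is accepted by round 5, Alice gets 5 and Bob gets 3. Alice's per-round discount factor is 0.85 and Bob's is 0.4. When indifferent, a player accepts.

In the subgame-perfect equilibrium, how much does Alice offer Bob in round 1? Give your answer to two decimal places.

1.95

Round 5 (Alice proposes): Bob gets 3 if talks fail, so Alice offers 3 and keeps 17.
Round 4 (Bob proposes): Alice can get 17 next round, worth 0.85 × 17 = 14.45 now, so Bob offers 14.45, keeping 5.55.
Round 3 (Alice proposes): Bob can get 5.55 next round, worth 0.4 × 5.55 = 2.22 now. Alice offers 2.22 and keeps 20 − 2.22 = 17.78.
Round 2 (Bob proposes): Alice can get 17.78 next round, worth 0.85 × 17.78 = 15.113 now; Bob offers that and keeps 4.887.
Round 1 (Alice proposes): Bob can get 4.887 next round, worth 0.4 × 4.887 = 1.9548 now. Alice offers 1.9548 and keeps 20 − 1.9548 = 18.0452.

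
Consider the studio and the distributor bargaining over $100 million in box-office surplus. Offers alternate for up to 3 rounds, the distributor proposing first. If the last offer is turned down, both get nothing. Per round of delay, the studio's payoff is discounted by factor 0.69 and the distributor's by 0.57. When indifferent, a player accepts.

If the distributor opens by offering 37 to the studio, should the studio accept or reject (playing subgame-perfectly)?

Round 3 (the distributor proposes): rejection yields 0 for the studio; the distributor offers 0 and keeps 100.
Round 2 (the studio proposes): the distributor can get 100 next round, worth 0.57 × 100 = 57 now. The studio offers 57 and keeps 100 − 57 = 43.
So by rejecting in round 1, the studio gets 43 next round, worth 0.69 × 43 = 29.67 now.
Offer 37 ≥ 29.67, so the studio accepts.

Accept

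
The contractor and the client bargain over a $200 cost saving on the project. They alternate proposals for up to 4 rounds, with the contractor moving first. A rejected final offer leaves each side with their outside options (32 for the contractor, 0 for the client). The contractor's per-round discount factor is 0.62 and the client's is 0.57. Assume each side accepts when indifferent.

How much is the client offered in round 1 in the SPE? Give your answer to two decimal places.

Round 4 (the client proposes): the contractor gets 32 if talks fail, so the client offers 32 and keeps 168.
Round 3 (the contractor proposes): the client can get 168 next round, worth 0.57 × 168 = 95.76 now, so the contractor offers 95.76, keeping 104.24.
Round 2 (the client proposes): the contractor can get 104.24 next round, worth 0.62 × 104.24 = 64.6288 now; the client offers that and keeps 135.3712.
Round 1 (the contractor proposes): the client can get 135.3712 next round, worth 0.57 × 135.3712 = 77.161584 now. The contractor offers 77.161584 and keeps 200 − 77.161584 = 122.838416.

77.16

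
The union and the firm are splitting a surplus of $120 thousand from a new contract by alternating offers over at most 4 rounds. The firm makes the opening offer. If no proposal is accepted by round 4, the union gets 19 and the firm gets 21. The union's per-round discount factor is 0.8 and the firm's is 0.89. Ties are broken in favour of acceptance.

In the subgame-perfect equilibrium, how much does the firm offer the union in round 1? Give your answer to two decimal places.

Round 4 (the union proposes): the firm gets 21 if talks fail, so the union offers 21 and keeps 99.
Round 3 (the firm proposes): the union can get 99 next round, worth 0.8 × 99 = 79.2 now, so the firm offers 79.2, keeping 40.8.
Round 2 (the union proposes): the firm can get 40.8 next round, worth 0.89 × 40.8 = 36.312 now. The union offers 36.312 and keeps 120 − 36.312 = 83.688.
Round 1 (the firm proposes): the union can get 83.688 next round, worth 0.8 × 83.688 = 66.9504 now, so the firm offers 66.9504, keeping 53.0496.

66.95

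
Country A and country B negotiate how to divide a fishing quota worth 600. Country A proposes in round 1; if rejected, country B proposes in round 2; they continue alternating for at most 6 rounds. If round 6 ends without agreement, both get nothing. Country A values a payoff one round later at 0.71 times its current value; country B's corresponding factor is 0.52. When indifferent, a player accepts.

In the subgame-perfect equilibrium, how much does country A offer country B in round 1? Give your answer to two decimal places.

166.41

Round 6 (country B proposes): rejection yields 0 for country A; country B offers 0 and keeps 600.
Round 5 (country A proposes): country B can get 600 next round, worth 0.52 × 600 = 312 now, so country A offers 312, keeping 288.
Round 4 (country B proposes): country A can get 288 next round, worth 0.71 × 288 = 204.48 now. Country B offers 204.48 and keeps 600 − 204.48 = 395.52.
Round 3 (country A proposes): country B can get 395.52 next round, worth 0.52 × 395.52 = 205.6704 now; country A offers that and keeps 394.3296.
Round 2 (country B proposes): country A can get 394.3296 next round, worth 0.71 × 394.3296 = 279.974016 now. Country B offers 279.974016 and keeps 600 − 279.974016 = 320.025984.
Round 1 (country A proposes): country B can get 320.025984 next round, worth 0.52 × 320.025984 = 166.41351168 now; country A offers that and keeps 433.58648832.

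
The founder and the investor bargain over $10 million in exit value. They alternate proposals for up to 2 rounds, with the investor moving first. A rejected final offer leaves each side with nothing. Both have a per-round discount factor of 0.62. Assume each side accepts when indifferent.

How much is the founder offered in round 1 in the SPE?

Round 2 (the founder proposes): the investor will accept anything ≥ 0, so the founder offers 0 and keeps 10.
Round 1 (the investor proposes): the founder can get 10 next round, worth 0.62 × 10 = 6.2 now; the investor offers that and keeps 3.8.

6.2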